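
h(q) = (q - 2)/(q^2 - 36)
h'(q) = -2*q*(q - 2)/(q^2 - 36)^2 + 1/(q^2 - 36) = (q^2 - 2*q*(q - 2) - 36)/(q^2 - 36)^2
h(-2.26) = 0.14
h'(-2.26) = -0.05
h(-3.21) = 0.20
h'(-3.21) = -0.09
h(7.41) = 0.29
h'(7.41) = -0.17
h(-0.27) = 0.06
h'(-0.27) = -0.03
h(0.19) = 0.05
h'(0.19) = -0.03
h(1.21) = 0.02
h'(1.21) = -0.03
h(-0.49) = 0.07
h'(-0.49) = -0.03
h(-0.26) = 0.06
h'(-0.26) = -0.03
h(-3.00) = 0.19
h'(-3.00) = -0.08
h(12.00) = 0.09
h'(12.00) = -0.01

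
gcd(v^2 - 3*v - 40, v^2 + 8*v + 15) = v + 5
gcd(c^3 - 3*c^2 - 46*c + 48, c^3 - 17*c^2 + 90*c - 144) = c - 8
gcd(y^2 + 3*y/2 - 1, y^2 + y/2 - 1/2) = y - 1/2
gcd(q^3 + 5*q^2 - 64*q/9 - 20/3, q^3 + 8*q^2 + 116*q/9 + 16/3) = q^2 + 20*q/3 + 4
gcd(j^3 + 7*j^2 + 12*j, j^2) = j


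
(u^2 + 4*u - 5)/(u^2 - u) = (u + 5)/u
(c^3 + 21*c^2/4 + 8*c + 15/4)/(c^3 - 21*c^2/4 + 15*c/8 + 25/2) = 2*(c^2 + 4*c + 3)/(2*c^2 - 13*c + 20)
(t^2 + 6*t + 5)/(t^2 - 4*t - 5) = (t + 5)/(t - 5)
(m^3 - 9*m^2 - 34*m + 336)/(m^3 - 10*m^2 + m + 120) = (m^2 - m - 42)/(m^2 - 2*m - 15)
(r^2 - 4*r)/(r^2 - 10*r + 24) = r/(r - 6)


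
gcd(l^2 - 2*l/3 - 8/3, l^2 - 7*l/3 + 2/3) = l - 2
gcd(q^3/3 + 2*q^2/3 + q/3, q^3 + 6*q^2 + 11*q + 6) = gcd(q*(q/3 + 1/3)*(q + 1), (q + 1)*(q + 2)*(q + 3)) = q + 1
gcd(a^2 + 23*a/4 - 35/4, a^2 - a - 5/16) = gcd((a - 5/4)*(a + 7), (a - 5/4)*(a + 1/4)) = a - 5/4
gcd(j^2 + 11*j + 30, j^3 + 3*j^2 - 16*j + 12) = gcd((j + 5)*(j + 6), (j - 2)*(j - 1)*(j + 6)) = j + 6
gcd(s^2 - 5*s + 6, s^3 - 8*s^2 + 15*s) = s - 3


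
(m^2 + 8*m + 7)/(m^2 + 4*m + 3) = (m + 7)/(m + 3)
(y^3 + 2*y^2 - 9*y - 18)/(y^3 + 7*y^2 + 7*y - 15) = (y^2 - y - 6)/(y^2 + 4*y - 5)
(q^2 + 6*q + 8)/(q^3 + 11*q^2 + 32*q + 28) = (q + 4)/(q^2 + 9*q + 14)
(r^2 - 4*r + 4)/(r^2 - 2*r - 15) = (-r^2 + 4*r - 4)/(-r^2 + 2*r + 15)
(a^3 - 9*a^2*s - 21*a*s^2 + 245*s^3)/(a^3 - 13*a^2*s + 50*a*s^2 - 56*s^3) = (a^2 - 2*a*s - 35*s^2)/(a^2 - 6*a*s + 8*s^2)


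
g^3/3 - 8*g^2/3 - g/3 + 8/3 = (g/3 + 1/3)*(g - 8)*(g - 1)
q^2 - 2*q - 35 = (q - 7)*(q + 5)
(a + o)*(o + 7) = a*o + 7*a + o^2 + 7*o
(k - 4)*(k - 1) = k^2 - 5*k + 4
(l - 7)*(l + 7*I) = l^2 - 7*l + 7*I*l - 49*I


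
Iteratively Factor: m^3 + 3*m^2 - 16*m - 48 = (m - 4)*(m^2 + 7*m + 12) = (m - 4)*(m + 4)*(m + 3)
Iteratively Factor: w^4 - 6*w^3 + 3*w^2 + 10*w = (w - 2)*(w^3 - 4*w^2 - 5*w) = w*(w - 2)*(w^2 - 4*w - 5) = w*(w - 5)*(w - 2)*(w + 1)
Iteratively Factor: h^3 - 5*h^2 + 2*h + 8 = (h + 1)*(h^2 - 6*h + 8) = (h - 4)*(h + 1)*(h - 2)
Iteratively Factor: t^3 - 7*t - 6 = (t - 3)*(t^2 + 3*t + 2) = (t - 3)*(t + 2)*(t + 1)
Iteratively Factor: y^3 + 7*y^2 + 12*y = (y + 4)*(y^2 + 3*y) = (y + 3)*(y + 4)*(y)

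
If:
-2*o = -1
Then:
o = 1/2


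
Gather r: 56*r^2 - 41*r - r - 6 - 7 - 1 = 56*r^2 - 42*r - 14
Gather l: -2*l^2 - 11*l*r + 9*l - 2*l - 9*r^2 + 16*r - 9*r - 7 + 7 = -2*l^2 + l*(7 - 11*r) - 9*r^2 + 7*r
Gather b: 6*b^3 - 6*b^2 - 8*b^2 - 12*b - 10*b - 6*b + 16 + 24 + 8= 6*b^3 - 14*b^2 - 28*b + 48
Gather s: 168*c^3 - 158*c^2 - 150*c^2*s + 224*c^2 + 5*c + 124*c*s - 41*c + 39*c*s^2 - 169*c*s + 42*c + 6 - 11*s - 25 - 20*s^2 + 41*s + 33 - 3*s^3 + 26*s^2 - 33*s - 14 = 168*c^3 + 66*c^2 + 6*c - 3*s^3 + s^2*(39*c + 6) + s*(-150*c^2 - 45*c - 3)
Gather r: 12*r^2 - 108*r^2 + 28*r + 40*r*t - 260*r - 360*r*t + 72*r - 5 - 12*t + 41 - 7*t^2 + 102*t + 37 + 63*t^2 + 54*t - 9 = -96*r^2 + r*(-320*t - 160) + 56*t^2 + 144*t + 64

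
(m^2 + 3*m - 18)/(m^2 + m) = (m^2 + 3*m - 18)/(m*(m + 1))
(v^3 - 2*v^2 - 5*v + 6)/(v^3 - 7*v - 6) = (v - 1)/(v + 1)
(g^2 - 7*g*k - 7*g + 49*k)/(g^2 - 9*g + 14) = (g - 7*k)/(g - 2)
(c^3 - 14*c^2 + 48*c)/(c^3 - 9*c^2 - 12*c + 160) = c*(c - 6)/(c^2 - c - 20)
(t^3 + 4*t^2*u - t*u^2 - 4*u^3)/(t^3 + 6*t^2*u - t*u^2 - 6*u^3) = (t + 4*u)/(t + 6*u)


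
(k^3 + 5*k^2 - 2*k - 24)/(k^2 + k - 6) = k + 4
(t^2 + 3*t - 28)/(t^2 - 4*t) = (t + 7)/t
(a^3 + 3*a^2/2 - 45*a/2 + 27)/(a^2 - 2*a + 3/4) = 2*(a^2 + 3*a - 18)/(2*a - 1)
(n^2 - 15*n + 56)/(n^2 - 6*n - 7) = (n - 8)/(n + 1)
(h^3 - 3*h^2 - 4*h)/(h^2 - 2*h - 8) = h*(h + 1)/(h + 2)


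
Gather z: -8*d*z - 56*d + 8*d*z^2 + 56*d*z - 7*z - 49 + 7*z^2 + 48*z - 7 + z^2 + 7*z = -56*d + z^2*(8*d + 8) + z*(48*d + 48) - 56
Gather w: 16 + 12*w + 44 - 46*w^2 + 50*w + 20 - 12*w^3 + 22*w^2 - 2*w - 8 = -12*w^3 - 24*w^2 + 60*w + 72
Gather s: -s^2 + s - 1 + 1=-s^2 + s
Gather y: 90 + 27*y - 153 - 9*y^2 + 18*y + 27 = -9*y^2 + 45*y - 36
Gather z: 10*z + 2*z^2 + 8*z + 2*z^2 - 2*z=4*z^2 + 16*z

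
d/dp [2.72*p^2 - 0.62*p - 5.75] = 5.44*p - 0.62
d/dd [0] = 0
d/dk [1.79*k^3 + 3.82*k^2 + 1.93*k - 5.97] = 5.37*k^2 + 7.64*k + 1.93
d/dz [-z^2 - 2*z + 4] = -2*z - 2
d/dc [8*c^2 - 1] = 16*c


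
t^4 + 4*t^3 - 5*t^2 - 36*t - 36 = (t - 3)*(t + 2)^2*(t + 3)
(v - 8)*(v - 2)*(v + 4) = v^3 - 6*v^2 - 24*v + 64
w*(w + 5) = w^2 + 5*w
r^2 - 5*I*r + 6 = (r - 6*I)*(r + I)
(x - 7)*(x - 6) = x^2 - 13*x + 42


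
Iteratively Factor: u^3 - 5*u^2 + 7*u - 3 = (u - 3)*(u^2 - 2*u + 1) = (u - 3)*(u - 1)*(u - 1)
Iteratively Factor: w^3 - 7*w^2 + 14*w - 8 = (w - 2)*(w^2 - 5*w + 4) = (w - 4)*(w - 2)*(w - 1)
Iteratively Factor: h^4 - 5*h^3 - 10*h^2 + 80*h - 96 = (h - 3)*(h^3 - 2*h^2 - 16*h + 32) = (h - 3)*(h + 4)*(h^2 - 6*h + 8) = (h - 3)*(h - 2)*(h + 4)*(h - 4)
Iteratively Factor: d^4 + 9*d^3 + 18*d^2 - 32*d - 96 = (d + 4)*(d^3 + 5*d^2 - 2*d - 24) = (d - 2)*(d + 4)*(d^2 + 7*d + 12) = (d - 2)*(d + 4)^2*(d + 3)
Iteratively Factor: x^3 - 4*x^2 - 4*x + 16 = (x - 4)*(x^2 - 4) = (x - 4)*(x + 2)*(x - 2)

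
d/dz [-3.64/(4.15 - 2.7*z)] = -9.828/(2.7*z - 4.15)^2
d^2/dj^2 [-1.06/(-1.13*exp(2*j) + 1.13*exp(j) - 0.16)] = ((1.1978 - 4.7912*exp(j))*(1.13*exp(2*j) - 1.13*exp(j) + 0.16) + 1.06*(2.26*exp(j) - 1.13)*(4.52*exp(j) - 2.26)*exp(j))*exp(j)/(1.13*exp(2*j) - 1.13*exp(j) + 0.16)^3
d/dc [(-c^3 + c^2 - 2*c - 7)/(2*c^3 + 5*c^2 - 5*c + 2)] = (-7*c^4 + 18*c^3 + 41*c^2 + 74*c - 39)/(4*c^6 + 20*c^5 + 5*c^4 - 42*c^3 + 45*c^2 - 20*c + 4)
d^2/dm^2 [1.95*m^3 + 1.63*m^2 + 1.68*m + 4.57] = 11.7*m + 3.26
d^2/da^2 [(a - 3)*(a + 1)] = 2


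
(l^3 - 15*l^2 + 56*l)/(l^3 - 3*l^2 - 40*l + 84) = l*(l - 8)/(l^2 + 4*l - 12)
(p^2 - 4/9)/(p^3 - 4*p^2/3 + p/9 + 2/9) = (3*p + 2)/(3*p^2 - 2*p - 1)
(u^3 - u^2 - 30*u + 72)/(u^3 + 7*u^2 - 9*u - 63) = (u^2 + 2*u - 24)/(u^2 + 10*u + 21)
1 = 1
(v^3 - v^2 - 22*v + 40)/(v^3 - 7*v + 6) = (v^2 + v - 20)/(v^2 + 2*v - 3)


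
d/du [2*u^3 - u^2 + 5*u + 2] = 6*u^2 - 2*u + 5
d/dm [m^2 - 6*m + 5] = 2*m - 6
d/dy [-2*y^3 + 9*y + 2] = 9 - 6*y^2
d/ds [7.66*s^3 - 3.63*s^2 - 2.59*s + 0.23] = 22.98*s^2 - 7.26*s - 2.59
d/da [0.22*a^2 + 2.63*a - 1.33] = 0.44*a + 2.63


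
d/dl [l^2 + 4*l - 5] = 2*l + 4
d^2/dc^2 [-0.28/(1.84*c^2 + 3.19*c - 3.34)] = (1.895936*c^2 + 3.286976*c - 0.28*(3.68*c + 3.19)*(7.36*c + 6.38) - 3.441536)/(1.84*c^2 + 3.19*c - 3.34)^3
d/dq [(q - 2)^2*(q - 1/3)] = (q - 2)*(9*q - 8)/3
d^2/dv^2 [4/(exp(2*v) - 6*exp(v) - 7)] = 8*((3 - 2*exp(v))*(-exp(2*v) + 6*exp(v) + 7) - 4*(exp(v) - 3)^2*exp(v))*exp(v)/(-exp(2*v) + 6*exp(v) + 7)^3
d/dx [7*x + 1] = 7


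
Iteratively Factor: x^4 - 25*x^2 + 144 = (x + 4)*(x^3 - 4*x^2 - 9*x + 36) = (x - 4)*(x + 4)*(x^2 - 9) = (x - 4)*(x + 3)*(x + 4)*(x - 3)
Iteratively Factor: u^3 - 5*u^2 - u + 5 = (u + 1)*(u^2 - 6*u + 5) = (u - 1)*(u + 1)*(u - 5)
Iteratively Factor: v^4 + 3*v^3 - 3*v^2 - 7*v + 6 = (v - 1)*(v^3 + 4*v^2 + v - 6) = (v - 1)^2*(v^2 + 5*v + 6) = (v - 1)^2*(v + 2)*(v + 3)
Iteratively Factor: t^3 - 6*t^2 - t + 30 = (t - 5)*(t^2 - t - 6) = (t - 5)*(t - 3)*(t + 2)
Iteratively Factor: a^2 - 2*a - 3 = (a + 1)*(a - 3)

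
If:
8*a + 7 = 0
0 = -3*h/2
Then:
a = -7/8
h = 0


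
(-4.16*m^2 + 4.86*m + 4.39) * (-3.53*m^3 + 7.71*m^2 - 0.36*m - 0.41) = 14.6848*m^5 - 49.2294*m^4 + 23.4715*m^3 + 33.8029*m^2 - 3.573*m - 1.7999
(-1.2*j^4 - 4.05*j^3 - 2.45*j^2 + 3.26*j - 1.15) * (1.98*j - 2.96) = -2.376*j^5 - 4.467*j^4 + 7.137*j^3 + 13.7068*j^2 - 11.9266*j + 3.404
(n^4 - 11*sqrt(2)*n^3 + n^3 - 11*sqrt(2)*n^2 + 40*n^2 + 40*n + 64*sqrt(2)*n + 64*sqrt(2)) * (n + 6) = n^5 - 11*sqrt(2)*n^4 + 7*n^4 - 77*sqrt(2)*n^3 + 46*n^3 - 2*sqrt(2)*n^2 + 280*n^2 + 240*n + 448*sqrt(2)*n + 384*sqrt(2)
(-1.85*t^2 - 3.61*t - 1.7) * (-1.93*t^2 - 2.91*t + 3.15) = 3.5705*t^4 + 12.3508*t^3 + 7.9586*t^2 - 6.4245*t - 5.355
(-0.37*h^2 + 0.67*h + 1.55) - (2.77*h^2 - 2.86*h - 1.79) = -3.14*h^2 + 3.53*h + 3.34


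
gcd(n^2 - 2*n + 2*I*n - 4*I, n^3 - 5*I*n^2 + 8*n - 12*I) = n + 2*I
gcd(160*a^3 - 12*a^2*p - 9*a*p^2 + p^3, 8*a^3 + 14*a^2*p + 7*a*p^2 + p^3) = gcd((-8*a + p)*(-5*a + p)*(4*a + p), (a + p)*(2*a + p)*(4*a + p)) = 4*a + p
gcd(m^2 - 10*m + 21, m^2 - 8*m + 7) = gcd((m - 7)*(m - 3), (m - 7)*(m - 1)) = m - 7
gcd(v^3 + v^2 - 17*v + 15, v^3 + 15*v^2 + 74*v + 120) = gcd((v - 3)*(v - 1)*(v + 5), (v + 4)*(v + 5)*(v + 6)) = v + 5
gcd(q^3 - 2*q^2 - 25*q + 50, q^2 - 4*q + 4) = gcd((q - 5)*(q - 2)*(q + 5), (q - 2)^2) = q - 2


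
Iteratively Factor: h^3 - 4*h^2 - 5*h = (h - 5)*(h^2 + h) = h*(h - 5)*(h + 1)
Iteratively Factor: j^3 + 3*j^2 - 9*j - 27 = (j + 3)*(j^2 - 9) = (j + 3)^2*(j - 3)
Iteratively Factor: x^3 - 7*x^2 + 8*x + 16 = (x - 4)*(x^2 - 3*x - 4) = (x - 4)^2*(x + 1)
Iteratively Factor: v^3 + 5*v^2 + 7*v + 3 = (v + 3)*(v^2 + 2*v + 1) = (v + 1)*(v + 3)*(v + 1)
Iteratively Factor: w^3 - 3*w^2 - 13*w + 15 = (w - 1)*(w^2 - 2*w - 15) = (w - 5)*(w - 1)*(w + 3)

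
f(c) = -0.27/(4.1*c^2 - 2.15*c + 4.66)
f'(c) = -0.27*(2.15 - 8.2*c)/(4.1*c^2 - 2.15*c + 4.66)^2 = (2.214*c - 0.5805)/(4.1*c^2 - 2.15*c + 4.66)^2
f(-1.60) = -0.01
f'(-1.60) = -0.01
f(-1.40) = -0.02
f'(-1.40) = -0.01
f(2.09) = -0.01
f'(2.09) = 0.01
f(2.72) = -0.01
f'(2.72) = 0.01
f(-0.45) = -0.04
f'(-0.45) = -0.04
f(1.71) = -0.02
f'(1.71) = 0.02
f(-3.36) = -0.00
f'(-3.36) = -0.00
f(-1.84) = -0.01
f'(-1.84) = -0.01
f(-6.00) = -0.00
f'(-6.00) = -0.00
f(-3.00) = -0.01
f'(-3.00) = -0.00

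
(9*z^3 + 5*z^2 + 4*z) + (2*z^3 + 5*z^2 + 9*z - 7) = 11*z^3 + 10*z^2 + 13*z - 7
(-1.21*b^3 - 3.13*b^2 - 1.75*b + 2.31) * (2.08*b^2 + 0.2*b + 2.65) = -2.5168*b^5 - 6.7524*b^4 - 7.4725*b^3 - 3.8397*b^2 - 4.1755*b + 6.1215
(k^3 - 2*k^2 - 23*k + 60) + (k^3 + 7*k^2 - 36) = 2*k^3 + 5*k^2 - 23*k + 24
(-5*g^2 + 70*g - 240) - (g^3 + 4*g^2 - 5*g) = -g^3 - 9*g^2 + 75*g - 240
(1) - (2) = -1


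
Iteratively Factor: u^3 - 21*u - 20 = (u + 1)*(u^2 - u - 20) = (u - 5)*(u + 1)*(u + 4)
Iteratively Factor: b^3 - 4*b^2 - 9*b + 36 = (b - 4)*(b^2 - 9) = (b - 4)*(b + 3)*(b - 3)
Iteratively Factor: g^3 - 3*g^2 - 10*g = (g)*(g^2 - 3*g - 10) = g*(g + 2)*(g - 5)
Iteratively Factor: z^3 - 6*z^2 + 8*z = (z - 2)*(z^2 - 4*z) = (z - 4)*(z - 2)*(z)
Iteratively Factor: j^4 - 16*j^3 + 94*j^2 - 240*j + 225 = (j - 5)*(j^3 - 11*j^2 + 39*j - 45) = (j - 5)*(j - 3)*(j^2 - 8*j + 15) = (j - 5)*(j - 3)^2*(j - 5)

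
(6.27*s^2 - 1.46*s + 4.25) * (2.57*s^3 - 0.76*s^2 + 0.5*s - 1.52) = 16.1139*s^5 - 8.5174*s^4 + 15.1671*s^3 - 13.4904*s^2 + 4.3442*s - 6.46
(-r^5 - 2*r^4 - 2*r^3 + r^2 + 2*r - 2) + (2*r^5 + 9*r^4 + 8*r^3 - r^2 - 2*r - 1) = r^5 + 7*r^4 + 6*r^3 - 3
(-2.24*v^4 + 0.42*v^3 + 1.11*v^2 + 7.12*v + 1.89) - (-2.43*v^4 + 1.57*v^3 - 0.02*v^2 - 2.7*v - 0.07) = 0.19*v^4 - 1.15*v^3 + 1.13*v^2 + 9.82*v + 1.96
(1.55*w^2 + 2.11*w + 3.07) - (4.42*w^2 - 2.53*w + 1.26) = -2.87*w^2 + 4.64*w + 1.81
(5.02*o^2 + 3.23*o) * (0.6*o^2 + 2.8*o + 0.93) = 3.012*o^4 + 15.994*o^3 + 13.7126*o^2 + 3.0039*o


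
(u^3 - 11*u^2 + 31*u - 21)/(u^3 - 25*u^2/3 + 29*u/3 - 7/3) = 3*(u - 3)/(3*u - 1)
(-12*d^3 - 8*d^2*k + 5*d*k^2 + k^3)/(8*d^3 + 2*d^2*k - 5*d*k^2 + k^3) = (-6*d - k)/(4*d - k)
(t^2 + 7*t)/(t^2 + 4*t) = (t + 7)/(t + 4)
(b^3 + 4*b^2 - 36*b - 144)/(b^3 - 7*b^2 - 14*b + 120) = (b + 6)/(b - 5)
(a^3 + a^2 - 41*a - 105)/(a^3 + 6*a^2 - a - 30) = (a - 7)/(a - 2)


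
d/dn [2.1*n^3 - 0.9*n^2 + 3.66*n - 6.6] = 6.3*n^2 - 1.8*n + 3.66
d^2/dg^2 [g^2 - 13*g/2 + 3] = 2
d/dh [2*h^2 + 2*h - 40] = 4*h + 2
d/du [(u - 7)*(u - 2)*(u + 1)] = 3*u^2 - 16*u + 5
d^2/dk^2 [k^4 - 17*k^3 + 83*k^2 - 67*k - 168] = 12*k^2 - 102*k + 166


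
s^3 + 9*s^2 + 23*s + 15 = (s + 1)*(s + 3)*(s + 5)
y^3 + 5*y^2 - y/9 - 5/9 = (y - 1/3)*(y + 1/3)*(y + 5)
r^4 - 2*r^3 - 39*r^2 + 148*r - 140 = (r - 5)*(r - 2)^2*(r + 7)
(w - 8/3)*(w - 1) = w^2 - 11*w/3 + 8/3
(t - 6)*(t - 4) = t^2 - 10*t + 24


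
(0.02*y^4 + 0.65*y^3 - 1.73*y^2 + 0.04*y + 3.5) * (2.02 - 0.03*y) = -0.0006*y^5 + 0.0209*y^4 + 1.3649*y^3 - 3.4958*y^2 - 0.0242*y + 7.07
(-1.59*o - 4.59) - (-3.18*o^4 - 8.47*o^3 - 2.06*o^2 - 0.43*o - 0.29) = 3.18*o^4 + 8.47*o^3 + 2.06*o^2 - 1.16*o - 4.3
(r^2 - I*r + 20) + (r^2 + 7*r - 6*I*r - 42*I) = 2*r^2 + 7*r - 7*I*r + 20 - 42*I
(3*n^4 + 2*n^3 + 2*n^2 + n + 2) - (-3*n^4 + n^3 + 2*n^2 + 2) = 6*n^4 + n^3 + n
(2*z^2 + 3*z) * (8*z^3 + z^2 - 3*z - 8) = 16*z^5 + 26*z^4 - 3*z^3 - 25*z^2 - 24*z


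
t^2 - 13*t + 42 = (t - 7)*(t - 6)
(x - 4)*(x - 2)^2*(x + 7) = x^4 - x^3 - 36*x^2 + 124*x - 112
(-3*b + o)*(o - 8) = -3*b*o + 24*b + o^2 - 8*o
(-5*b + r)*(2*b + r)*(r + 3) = -10*b^2*r - 30*b^2 - 3*b*r^2 - 9*b*r + r^3 + 3*r^2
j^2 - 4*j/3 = j*(j - 4/3)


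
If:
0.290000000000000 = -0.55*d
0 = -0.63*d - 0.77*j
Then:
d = -0.53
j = 0.43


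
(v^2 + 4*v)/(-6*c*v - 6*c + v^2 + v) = v*(v + 4)/(-6*c*v - 6*c + v^2 + v)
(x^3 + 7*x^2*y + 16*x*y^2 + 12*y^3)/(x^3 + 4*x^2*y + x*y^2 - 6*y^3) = (x + 2*y)/(x - y)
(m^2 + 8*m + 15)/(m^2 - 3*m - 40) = (m + 3)/(m - 8)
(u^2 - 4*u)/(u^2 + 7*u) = (u - 4)/(u + 7)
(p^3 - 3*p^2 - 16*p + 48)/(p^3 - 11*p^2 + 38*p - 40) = (p^2 + p - 12)/(p^2 - 7*p + 10)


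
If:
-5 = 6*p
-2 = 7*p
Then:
No Solution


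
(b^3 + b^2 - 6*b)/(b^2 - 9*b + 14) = b*(b + 3)/(b - 7)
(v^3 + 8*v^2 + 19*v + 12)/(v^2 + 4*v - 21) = (v^3 + 8*v^2 + 19*v + 12)/(v^2 + 4*v - 21)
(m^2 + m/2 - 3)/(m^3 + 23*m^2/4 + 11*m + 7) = 2*(2*m - 3)/(4*m^2 + 15*m + 14)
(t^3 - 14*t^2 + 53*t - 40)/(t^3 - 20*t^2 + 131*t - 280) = (t - 1)/(t - 7)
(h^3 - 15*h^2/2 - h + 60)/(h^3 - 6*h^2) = 1 - 3/(2*h) - 10/h^2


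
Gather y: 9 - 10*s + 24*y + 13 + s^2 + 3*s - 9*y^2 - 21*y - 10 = s^2 - 7*s - 9*y^2 + 3*y + 12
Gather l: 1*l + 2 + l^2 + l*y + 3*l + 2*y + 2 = l^2 + l*(y + 4) + 2*y + 4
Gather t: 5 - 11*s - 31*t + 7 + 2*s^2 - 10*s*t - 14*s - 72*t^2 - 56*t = 2*s^2 - 25*s - 72*t^2 + t*(-10*s - 87) + 12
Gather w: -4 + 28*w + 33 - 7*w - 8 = 21*w + 21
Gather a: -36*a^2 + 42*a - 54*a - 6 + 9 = -36*a^2 - 12*a + 3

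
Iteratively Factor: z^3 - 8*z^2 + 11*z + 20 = (z - 5)*(z^2 - 3*z - 4) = (z - 5)*(z - 4)*(z + 1)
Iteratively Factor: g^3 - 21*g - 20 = (g - 5)*(g^2 + 5*g + 4) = (g - 5)*(g + 4)*(g + 1)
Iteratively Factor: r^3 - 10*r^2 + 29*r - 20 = (r - 5)*(r^2 - 5*r + 4) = (r - 5)*(r - 4)*(r - 1)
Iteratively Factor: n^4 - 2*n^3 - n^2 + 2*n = (n - 2)*(n^3 - n) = n*(n - 2)*(n^2 - 1) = n*(n - 2)*(n - 1)*(n + 1)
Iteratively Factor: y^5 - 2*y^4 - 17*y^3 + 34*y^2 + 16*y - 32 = (y - 4)*(y^4 + 2*y^3 - 9*y^2 - 2*y + 8) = (y - 4)*(y - 2)*(y^3 + 4*y^2 - y - 4) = (y - 4)*(y - 2)*(y - 1)*(y^2 + 5*y + 4) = (y - 4)*(y - 2)*(y - 1)*(y + 1)*(y + 4)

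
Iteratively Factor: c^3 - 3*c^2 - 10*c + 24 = (c - 4)*(c^2 + c - 6) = (c - 4)*(c - 2)*(c + 3)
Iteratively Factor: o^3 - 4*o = (o - 2)*(o^2 + 2*o) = (o - 2)*(o + 2)*(o)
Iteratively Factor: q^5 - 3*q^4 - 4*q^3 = (q)*(q^4 - 3*q^3 - 4*q^2) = q^2*(q^3 - 3*q^2 - 4*q) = q^2*(q + 1)*(q^2 - 4*q) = q^3*(q + 1)*(q - 4)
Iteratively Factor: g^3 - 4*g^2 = (g)*(g^2 - 4*g) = g^2*(g - 4)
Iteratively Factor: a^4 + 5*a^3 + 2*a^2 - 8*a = (a + 2)*(a^3 + 3*a^2 - 4*a) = (a + 2)*(a + 4)*(a^2 - a) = a*(a + 2)*(a + 4)*(a - 1)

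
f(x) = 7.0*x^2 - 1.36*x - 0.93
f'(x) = 14.0*x - 1.36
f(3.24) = 68.15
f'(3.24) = 44.00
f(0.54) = 0.38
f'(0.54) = 6.20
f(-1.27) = 12.09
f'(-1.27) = -19.14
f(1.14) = 6.62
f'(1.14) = 14.60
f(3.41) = 75.83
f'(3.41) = 46.38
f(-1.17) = 10.24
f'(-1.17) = -17.74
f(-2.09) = 32.49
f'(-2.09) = -30.62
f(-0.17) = -0.50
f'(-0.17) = -3.74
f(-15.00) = 1594.47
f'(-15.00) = -211.36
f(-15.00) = 1594.47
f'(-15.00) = -211.36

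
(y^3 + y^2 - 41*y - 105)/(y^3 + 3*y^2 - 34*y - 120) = (y^2 - 4*y - 21)/(y^2 - 2*y - 24)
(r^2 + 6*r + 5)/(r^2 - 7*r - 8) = (r + 5)/(r - 8)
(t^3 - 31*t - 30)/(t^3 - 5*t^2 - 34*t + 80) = (t^2 - 5*t - 6)/(t^2 - 10*t + 16)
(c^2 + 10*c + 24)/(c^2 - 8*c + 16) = (c^2 + 10*c + 24)/(c^2 - 8*c + 16)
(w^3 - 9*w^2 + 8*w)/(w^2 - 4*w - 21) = w*(-w^2 + 9*w - 8)/(-w^2 + 4*w + 21)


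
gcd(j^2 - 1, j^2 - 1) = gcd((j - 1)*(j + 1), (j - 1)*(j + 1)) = j^2 - 1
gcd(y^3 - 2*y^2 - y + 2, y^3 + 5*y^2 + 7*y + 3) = y + 1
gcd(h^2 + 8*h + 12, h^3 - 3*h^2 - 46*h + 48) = h + 6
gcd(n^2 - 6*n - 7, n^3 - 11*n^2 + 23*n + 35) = n^2 - 6*n - 7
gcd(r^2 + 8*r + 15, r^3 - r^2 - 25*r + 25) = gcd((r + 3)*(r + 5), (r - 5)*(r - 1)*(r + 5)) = r + 5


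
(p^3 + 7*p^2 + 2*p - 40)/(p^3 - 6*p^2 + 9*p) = (p^3 + 7*p^2 + 2*p - 40)/(p*(p^2 - 6*p + 9))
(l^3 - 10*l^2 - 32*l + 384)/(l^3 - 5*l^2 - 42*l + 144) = (l - 8)/(l - 3)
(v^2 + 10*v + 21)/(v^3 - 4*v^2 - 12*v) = (v^2 + 10*v + 21)/(v*(v^2 - 4*v - 12))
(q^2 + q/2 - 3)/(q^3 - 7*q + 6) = (q^2 + q/2 - 3)/(q^3 - 7*q + 6)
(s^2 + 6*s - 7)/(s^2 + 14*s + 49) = (s - 1)/(s + 7)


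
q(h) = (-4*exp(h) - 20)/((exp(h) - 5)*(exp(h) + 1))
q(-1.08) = 3.42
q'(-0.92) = -0.42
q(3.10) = -0.27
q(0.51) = 3.00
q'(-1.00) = -0.41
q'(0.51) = 0.37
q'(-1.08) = -0.40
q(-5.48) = 3.99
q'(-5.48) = -0.01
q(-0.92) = 3.36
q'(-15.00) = 0.00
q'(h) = -(-4*exp(h) - 20)*exp(h)/((exp(h) - 5)*(exp(h) + 1)^2) - (-4*exp(h) - 20)*exp(h)/((exp(h) - 5)^2*(exp(h) + 1)) - 4*exp(h)/((exp(h) - 5)*(exp(h) + 1)) = 4*(exp(2*h) + 10*exp(h) - 15)*exp(h)/(exp(4*h) - 8*exp(3*h) + 6*exp(2*h) + 40*exp(h) + 25)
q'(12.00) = 0.00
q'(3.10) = 0.39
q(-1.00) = 3.39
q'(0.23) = -0.06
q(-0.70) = 3.26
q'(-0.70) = -0.43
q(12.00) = 0.00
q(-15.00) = 4.00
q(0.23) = 2.96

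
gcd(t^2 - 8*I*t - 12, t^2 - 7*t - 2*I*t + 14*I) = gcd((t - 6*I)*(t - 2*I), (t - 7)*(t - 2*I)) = t - 2*I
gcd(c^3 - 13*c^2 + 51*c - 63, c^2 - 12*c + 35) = c - 7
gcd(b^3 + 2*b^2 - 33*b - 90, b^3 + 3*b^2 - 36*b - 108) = b^2 - 3*b - 18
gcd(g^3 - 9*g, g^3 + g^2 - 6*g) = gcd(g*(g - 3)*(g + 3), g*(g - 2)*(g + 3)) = g^2 + 3*g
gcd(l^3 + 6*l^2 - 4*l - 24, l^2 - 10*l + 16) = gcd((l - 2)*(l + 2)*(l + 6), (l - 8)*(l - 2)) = l - 2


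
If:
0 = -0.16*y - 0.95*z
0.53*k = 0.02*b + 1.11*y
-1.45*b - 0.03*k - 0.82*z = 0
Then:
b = -0.307997984657392*z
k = -12.4467640748927*z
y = -5.9375*z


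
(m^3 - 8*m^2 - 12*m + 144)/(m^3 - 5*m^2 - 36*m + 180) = (m^2 - 2*m - 24)/(m^2 + m - 30)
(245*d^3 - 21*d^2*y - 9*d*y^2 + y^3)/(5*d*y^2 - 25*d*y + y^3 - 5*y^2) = (49*d^2 - 14*d*y + y^2)/(y*(y - 5))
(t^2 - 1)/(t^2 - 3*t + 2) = (t + 1)/(t - 2)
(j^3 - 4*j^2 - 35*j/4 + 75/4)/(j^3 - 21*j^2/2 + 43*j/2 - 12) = (2*j^2 - 5*j - 25)/(2*(j^2 - 9*j + 8))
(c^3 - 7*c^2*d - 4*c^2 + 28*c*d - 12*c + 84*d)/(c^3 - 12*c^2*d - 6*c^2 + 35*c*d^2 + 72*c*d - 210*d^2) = (c + 2)/(c - 5*d)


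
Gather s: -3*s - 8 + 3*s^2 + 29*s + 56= 3*s^2 + 26*s + 48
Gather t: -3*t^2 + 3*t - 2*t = -3*t^2 + t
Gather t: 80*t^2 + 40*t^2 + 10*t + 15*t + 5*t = 120*t^2 + 30*t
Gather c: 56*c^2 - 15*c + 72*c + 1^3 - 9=56*c^2 + 57*c - 8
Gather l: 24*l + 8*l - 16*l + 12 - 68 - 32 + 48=16*l - 40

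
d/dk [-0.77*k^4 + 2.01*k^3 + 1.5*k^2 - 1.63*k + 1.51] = -3.08*k^3 + 6.03*k^2 + 3.0*k - 1.63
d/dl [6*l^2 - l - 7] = 12*l - 1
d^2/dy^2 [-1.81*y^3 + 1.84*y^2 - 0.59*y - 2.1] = 3.68 - 10.86*y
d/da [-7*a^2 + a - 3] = 1 - 14*a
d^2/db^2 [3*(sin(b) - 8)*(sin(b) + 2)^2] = -27*sin(b)^3 + 48*sin(b)^2 + 102*sin(b) - 24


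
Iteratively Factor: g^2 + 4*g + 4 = (g + 2)*(g + 2)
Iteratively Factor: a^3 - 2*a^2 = (a)*(a^2 - 2*a) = a*(a - 2)*(a)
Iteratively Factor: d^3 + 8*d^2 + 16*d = (d + 4)*(d^2 + 4*d) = (d + 4)^2*(d)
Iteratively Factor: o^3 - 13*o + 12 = (o + 4)*(o^2 - 4*o + 3) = (o - 1)*(o + 4)*(o - 3)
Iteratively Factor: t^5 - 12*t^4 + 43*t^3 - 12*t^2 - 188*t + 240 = (t - 2)*(t^4 - 10*t^3 + 23*t^2 + 34*t - 120) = (t - 4)*(t - 2)*(t^3 - 6*t^2 - t + 30) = (t - 4)*(t - 2)*(t + 2)*(t^2 - 8*t + 15) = (t - 4)*(t - 3)*(t - 2)*(t + 2)*(t - 5)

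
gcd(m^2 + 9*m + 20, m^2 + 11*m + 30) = m + 5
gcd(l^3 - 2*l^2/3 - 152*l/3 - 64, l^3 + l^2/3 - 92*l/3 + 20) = l + 6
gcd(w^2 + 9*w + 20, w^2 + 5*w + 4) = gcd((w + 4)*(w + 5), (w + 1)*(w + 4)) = w + 4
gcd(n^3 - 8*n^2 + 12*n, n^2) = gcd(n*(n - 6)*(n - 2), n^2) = n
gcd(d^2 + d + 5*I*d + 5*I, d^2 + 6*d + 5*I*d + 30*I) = d + 5*I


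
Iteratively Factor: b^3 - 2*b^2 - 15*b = (b + 3)*(b^2 - 5*b) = b*(b + 3)*(b - 5)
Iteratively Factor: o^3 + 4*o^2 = (o)*(o^2 + 4*o) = o^2*(o + 4)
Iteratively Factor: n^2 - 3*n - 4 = (n + 1)*(n - 4)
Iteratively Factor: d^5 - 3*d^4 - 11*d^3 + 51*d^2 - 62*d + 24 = (d - 1)*(d^4 - 2*d^3 - 13*d^2 + 38*d - 24) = (d - 2)*(d - 1)*(d^3 - 13*d + 12) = (d - 3)*(d - 2)*(d - 1)*(d^2 + 3*d - 4) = (d - 3)*(d - 2)*(d - 1)^2*(d + 4)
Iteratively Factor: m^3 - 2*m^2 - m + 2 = (m - 2)*(m^2 - 1) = (m - 2)*(m - 1)*(m + 1)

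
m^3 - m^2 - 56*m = m*(m - 8)*(m + 7)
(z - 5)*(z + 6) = z^2 + z - 30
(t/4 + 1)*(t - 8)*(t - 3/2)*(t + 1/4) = t^4/4 - 21*t^3/16 - 219*t^2/32 + 83*t/8 + 3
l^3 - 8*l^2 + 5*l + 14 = (l - 7)*(l - 2)*(l + 1)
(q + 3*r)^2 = q^2 + 6*q*r + 9*r^2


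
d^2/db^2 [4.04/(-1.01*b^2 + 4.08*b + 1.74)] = (-8.242408*b^2 + 33.296064*b + 4.04*(2.02*b - 4.08)*(4.04*b - 8.16) + 14.199792)/(-1.01*b^2 + 4.08*b + 1.74)^3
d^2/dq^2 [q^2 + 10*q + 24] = 2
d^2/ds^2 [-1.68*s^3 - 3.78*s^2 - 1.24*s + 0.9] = -10.08*s - 7.56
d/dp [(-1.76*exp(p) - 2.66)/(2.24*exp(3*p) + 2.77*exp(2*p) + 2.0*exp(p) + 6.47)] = (7.8848*exp(3*p) + 22.7504*exp(2*p) + 14.7364*exp(p) - 6.0672)*exp(p)/(5.0176*exp(6*p) + 12.4096*exp(5*p) + 16.6329*exp(4*p) + 40.0656*exp(3*p) + 39.8438*exp(2*p) + 25.88*exp(p) + 41.8609)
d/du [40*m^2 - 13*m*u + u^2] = -13*m + 2*u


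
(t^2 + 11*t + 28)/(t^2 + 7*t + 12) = (t + 7)/(t + 3)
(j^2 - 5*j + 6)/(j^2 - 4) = (j - 3)/(j + 2)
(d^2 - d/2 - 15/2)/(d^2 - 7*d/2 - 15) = (d - 3)/(d - 6)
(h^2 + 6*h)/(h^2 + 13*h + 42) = h/(h + 7)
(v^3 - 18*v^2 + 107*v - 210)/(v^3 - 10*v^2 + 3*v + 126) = (v - 5)/(v + 3)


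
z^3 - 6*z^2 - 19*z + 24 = (z - 8)*(z - 1)*(z + 3)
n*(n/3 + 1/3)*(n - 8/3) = n^3/3 - 5*n^2/9 - 8*n/9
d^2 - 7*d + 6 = (d - 6)*(d - 1)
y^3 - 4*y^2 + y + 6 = (y - 3)*(y - 2)*(y + 1)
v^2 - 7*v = v*(v - 7)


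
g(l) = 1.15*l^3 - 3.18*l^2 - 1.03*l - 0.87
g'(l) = 3.45*l^2 - 6.36*l - 1.03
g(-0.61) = -1.69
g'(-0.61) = 4.13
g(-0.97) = -3.91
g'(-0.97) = 8.39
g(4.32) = 28.05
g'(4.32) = 35.88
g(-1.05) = -4.63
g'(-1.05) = 9.45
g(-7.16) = -578.64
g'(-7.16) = 221.37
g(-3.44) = -81.77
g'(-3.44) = 61.67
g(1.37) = -5.29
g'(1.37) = -3.27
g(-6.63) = -468.97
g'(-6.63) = 192.79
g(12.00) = 1516.05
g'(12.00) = 419.45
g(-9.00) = -1087.53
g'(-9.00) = 335.66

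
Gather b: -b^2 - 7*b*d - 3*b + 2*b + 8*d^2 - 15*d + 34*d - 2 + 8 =-b^2 + b*(-7*d - 1) + 8*d^2 + 19*d + 6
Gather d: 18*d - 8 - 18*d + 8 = 0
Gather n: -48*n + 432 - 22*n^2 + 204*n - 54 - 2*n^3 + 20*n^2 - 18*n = -2*n^3 - 2*n^2 + 138*n + 378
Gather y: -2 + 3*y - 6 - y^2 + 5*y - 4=-y^2 + 8*y - 12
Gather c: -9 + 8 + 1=0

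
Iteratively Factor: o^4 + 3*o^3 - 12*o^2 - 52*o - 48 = (o + 3)*(o^3 - 12*o - 16) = (o + 2)*(o + 3)*(o^2 - 2*o - 8) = (o + 2)^2*(o + 3)*(o - 4)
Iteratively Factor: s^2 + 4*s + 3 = (s + 1)*(s + 3)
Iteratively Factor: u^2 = (u)*(u)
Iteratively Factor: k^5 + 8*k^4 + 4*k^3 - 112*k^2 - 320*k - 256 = (k + 2)*(k^4 + 6*k^3 - 8*k^2 - 96*k - 128) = (k + 2)*(k + 4)*(k^3 + 2*k^2 - 16*k - 32) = (k + 2)^2*(k + 4)*(k^2 - 16) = (k - 4)*(k + 2)^2*(k + 4)*(k + 4)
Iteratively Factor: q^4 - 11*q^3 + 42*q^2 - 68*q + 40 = (q - 5)*(q^3 - 6*q^2 + 12*q - 8) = (q - 5)*(q - 2)*(q^2 - 4*q + 4) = (q - 5)*(q - 2)^2*(q - 2)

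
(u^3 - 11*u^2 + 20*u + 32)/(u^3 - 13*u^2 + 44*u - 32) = (u + 1)/(u - 1)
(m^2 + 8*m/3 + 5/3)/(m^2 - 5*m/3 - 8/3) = (3*m + 5)/(3*m - 8)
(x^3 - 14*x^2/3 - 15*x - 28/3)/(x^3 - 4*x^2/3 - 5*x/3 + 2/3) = (3*x^2 - 17*x - 28)/(3*x^2 - 7*x + 2)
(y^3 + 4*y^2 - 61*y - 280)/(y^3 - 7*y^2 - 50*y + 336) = (y + 5)/(y - 6)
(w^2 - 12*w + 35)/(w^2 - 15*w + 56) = (w - 5)/(w - 8)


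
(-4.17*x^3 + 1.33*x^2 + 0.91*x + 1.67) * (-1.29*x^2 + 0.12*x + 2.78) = 5.3793*x^5 - 2.2161*x^4 - 12.6069*x^3 + 1.6523*x^2 + 2.7302*x + 4.6426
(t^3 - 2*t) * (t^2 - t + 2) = t^5 - t^4 + 2*t^2 - 4*t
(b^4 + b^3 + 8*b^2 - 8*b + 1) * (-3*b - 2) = -3*b^5 - 5*b^4 - 26*b^3 + 8*b^2 + 13*b - 2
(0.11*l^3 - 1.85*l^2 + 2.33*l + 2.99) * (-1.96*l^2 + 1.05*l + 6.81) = -0.2156*l^5 + 3.7415*l^4 - 5.7602*l^3 - 16.0124*l^2 + 19.0068*l + 20.3619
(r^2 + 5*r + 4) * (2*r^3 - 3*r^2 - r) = 2*r^5 + 7*r^4 - 8*r^3 - 17*r^2 - 4*r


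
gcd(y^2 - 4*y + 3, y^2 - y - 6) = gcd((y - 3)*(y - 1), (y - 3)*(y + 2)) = y - 3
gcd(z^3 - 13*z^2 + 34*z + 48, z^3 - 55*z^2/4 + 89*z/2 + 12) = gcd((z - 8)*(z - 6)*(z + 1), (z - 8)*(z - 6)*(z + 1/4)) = z^2 - 14*z + 48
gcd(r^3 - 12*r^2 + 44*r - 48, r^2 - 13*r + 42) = r - 6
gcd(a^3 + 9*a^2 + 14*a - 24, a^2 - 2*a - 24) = a + 4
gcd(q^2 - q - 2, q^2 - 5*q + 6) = q - 2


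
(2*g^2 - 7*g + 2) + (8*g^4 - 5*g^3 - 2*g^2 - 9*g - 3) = 8*g^4 - 5*g^3 - 16*g - 1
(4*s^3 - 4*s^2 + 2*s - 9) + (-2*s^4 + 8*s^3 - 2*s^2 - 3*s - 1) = -2*s^4 + 12*s^3 - 6*s^2 - s - 10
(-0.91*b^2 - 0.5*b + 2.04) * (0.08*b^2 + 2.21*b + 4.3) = -0.0728*b^4 - 2.0511*b^3 - 4.8548*b^2 + 2.3584*b + 8.772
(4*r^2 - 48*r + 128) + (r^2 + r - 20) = 5*r^2 - 47*r + 108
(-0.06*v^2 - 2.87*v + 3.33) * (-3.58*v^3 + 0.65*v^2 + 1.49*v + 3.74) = 0.2148*v^5 + 10.2356*v^4 - 13.8763*v^3 - 2.3362*v^2 - 5.7721*v + 12.4542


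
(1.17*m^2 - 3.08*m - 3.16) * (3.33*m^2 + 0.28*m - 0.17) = 3.8961*m^4 - 9.9288*m^3 - 11.5841*m^2 - 0.3612*m + 0.5372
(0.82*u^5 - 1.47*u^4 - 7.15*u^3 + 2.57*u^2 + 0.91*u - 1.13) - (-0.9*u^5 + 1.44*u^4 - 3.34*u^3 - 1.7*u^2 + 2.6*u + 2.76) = 1.72*u^5 - 2.91*u^4 - 3.81*u^3 + 4.27*u^2 - 1.69*u - 3.89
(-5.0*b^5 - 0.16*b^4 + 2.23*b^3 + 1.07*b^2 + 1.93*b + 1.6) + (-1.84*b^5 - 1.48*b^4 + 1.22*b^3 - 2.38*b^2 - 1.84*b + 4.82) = -6.84*b^5 - 1.64*b^4 + 3.45*b^3 - 1.31*b^2 + 0.0899999999999999*b + 6.42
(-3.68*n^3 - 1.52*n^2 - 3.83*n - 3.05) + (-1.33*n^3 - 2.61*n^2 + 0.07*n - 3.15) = -5.01*n^3 - 4.13*n^2 - 3.76*n - 6.2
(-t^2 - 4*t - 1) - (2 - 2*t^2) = t^2 - 4*t - 3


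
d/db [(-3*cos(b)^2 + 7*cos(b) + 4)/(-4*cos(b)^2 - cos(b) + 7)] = (-31*cos(b)^2 + 10*cos(b) - 53)*sin(b)/(-4*sin(b)^2 + cos(b) - 3)^2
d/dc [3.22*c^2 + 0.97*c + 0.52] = 6.44*c + 0.97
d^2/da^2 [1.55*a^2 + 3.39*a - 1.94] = 3.10000000000000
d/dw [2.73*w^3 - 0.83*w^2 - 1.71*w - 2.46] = 8.19*w^2 - 1.66*w - 1.71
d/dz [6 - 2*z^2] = -4*z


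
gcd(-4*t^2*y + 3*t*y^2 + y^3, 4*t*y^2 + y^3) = 4*t*y + y^2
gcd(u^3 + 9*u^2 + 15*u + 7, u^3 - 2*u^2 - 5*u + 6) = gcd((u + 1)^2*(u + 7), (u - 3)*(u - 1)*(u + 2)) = 1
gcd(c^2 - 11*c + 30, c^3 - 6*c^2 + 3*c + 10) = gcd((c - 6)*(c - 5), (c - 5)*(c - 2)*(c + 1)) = c - 5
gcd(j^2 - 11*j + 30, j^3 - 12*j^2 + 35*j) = j - 5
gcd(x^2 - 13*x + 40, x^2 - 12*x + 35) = x - 5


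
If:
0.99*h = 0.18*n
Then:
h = 0.181818181818182*n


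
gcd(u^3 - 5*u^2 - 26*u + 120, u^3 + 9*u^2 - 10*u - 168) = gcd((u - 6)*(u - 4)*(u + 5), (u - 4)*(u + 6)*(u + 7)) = u - 4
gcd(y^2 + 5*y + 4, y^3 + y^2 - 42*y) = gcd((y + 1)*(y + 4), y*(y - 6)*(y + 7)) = 1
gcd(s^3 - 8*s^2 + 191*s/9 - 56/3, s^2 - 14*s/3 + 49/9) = s - 7/3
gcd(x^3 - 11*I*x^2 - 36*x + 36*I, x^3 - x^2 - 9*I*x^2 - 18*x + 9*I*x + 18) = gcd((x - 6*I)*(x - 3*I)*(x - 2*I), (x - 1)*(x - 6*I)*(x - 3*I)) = x^2 - 9*I*x - 18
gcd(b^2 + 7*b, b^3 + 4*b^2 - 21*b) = b^2 + 7*b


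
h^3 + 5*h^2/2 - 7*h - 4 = (h - 2)*(h + 1/2)*(h + 4)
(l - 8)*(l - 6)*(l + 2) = l^3 - 12*l^2 + 20*l + 96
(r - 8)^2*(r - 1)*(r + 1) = r^4 - 16*r^3 + 63*r^2 + 16*r - 64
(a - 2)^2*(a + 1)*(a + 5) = a^4 + 2*a^3 - 15*a^2 + 4*a + 20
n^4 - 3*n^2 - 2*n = n*(n - 2)*(n + 1)^2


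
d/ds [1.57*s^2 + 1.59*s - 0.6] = 3.14*s + 1.59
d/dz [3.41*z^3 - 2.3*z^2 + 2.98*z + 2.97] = 10.23*z^2 - 4.6*z + 2.98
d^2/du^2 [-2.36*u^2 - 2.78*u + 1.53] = -4.72000000000000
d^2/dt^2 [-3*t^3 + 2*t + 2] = -18*t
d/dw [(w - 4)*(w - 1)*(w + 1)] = 3*w^2 - 8*w - 1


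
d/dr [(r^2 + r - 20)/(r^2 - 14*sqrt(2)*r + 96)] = (-2*(r - 7*sqrt(2))*(r^2 + r - 20) + (2*r + 1)*(r^2 - 14*sqrt(2)*r + 96))/(r^2 - 14*sqrt(2)*r + 96)^2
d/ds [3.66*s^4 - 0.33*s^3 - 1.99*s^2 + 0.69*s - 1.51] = 14.64*s^3 - 0.99*s^2 - 3.98*s + 0.69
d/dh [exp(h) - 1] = exp(h)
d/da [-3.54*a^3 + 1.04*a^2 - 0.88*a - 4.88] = -10.62*a^2 + 2.08*a - 0.88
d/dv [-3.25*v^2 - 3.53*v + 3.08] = -6.5*v - 3.53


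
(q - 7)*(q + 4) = q^2 - 3*q - 28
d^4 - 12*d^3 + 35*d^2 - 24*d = d*(d - 8)*(d - 3)*(d - 1)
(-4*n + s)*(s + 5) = -4*n*s - 20*n + s^2 + 5*s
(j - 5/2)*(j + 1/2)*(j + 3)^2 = j^4 + 4*j^3 - 17*j^2/4 - 51*j/2 - 45/4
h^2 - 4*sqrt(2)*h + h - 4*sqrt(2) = (h + 1)*(h - 4*sqrt(2))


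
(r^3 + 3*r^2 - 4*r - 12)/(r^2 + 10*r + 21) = (r^2 - 4)/(r + 7)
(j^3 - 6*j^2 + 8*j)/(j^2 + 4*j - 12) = j*(j - 4)/(j + 6)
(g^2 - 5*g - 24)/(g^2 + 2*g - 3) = (g - 8)/(g - 1)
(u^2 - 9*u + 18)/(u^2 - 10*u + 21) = (u - 6)/(u - 7)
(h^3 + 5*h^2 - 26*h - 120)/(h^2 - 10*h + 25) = (h^2 + 10*h + 24)/(h - 5)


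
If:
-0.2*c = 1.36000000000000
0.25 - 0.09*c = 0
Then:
No Solution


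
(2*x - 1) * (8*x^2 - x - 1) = 16*x^3 - 10*x^2 - x + 1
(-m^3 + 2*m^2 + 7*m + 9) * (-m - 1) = m^4 - m^3 - 9*m^2 - 16*m - 9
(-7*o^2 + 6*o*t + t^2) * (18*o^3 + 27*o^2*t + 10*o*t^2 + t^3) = -126*o^5 - 81*o^4*t + 110*o^3*t^2 + 80*o^2*t^3 + 16*o*t^4 + t^5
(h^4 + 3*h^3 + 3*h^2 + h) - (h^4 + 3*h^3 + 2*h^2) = h^2 + h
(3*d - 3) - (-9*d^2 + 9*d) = 9*d^2 - 6*d - 3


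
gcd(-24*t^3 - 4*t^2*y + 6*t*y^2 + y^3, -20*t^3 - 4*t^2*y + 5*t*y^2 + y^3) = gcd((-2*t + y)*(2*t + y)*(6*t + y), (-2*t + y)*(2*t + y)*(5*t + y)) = -4*t^2 + y^2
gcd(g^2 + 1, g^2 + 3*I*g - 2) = g + I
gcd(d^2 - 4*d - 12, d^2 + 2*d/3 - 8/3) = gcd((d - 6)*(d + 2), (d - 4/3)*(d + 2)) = d + 2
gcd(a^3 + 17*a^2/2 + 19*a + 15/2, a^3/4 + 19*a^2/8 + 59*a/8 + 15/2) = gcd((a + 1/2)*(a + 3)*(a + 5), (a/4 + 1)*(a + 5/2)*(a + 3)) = a + 3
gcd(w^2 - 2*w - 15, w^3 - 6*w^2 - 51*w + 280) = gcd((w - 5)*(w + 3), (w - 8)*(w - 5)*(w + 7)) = w - 5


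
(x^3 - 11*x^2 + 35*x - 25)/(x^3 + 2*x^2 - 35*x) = (x^2 - 6*x + 5)/(x*(x + 7))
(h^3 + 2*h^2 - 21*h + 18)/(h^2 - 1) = (h^2 + 3*h - 18)/(h + 1)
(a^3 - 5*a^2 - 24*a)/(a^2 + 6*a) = (a^2 - 5*a - 24)/(a + 6)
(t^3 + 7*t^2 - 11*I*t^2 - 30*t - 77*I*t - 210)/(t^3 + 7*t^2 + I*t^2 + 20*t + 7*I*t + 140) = (t^2 - 11*I*t - 30)/(t^2 + I*t + 20)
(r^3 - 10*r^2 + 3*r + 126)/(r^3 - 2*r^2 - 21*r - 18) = (r - 7)/(r + 1)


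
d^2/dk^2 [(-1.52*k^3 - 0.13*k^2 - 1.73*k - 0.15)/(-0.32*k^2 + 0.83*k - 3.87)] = (-4.44089209850063e-16*k^5 + 8.88178419700125e-16*k^4 - 1.24712*k^3 - 30.168144*k^2 + 123.495696*k + 14.84301)/(0.032768*k^6 - 0.254976*k^5 + 1.850208*k^4 - 6.739019*k^3 + 22.375953*k^2 - 37.292481*k + 57.960603)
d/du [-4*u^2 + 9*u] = 9 - 8*u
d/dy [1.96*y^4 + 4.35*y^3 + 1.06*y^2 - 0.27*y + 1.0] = 7.84*y^3 + 13.05*y^2 + 2.12*y - 0.27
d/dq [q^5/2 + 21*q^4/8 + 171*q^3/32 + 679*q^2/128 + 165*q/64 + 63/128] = 5*q^4/2 + 21*q^3/2 + 513*q^2/32 + 679*q/64 + 165/64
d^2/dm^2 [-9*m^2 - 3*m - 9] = -18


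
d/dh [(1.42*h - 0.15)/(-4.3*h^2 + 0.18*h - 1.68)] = (6.106*h^2 - 1.29*h - 2.3586)/(18.49*h^4 - 1.548*h^3 + 14.4804*h^2 - 0.6048*h + 2.8224)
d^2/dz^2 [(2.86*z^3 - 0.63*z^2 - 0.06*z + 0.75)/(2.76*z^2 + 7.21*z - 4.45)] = (-2.8421709430404e-14*z^5 + 391.761476*z^3 - 562.71678*z^2 + 424.93758*z + 67.59786)/(21.024576*z^6 + 164.768688*z^5 + 328.733388*z^4 - 156.513959*z^3 - 530.023035*z^2 + 428.328075*z - 88.121125)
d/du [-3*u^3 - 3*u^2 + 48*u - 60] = -9*u^2 - 6*u + 48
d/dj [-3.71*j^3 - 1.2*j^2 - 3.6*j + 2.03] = -11.13*j^2 - 2.4*j - 3.6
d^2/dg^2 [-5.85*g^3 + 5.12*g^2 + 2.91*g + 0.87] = 10.24 - 35.1*g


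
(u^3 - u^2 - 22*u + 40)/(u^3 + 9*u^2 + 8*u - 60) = (u - 4)/(u + 6)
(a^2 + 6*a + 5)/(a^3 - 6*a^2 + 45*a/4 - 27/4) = 4*(a^2 + 6*a + 5)/(4*a^3 - 24*a^2 + 45*a - 27)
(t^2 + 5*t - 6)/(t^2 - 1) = (t + 6)/(t + 1)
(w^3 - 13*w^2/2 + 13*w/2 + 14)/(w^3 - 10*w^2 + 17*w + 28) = (w - 7/2)/(w - 7)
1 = 1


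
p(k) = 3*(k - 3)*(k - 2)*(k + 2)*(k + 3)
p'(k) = 3*(k - 3)*(k - 2)*(k + 2) + 3*(k - 3)*(k - 2)*(k + 3) + 3*(k - 3)*(k + 2)*(k + 3) + 3*(k - 2)*(k + 2)*(k + 3) = 12*k^3 - 78*k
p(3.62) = 112.10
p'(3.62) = 286.90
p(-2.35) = -15.88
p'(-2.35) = 27.57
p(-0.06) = 107.86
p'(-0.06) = 4.68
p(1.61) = 27.07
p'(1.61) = -75.50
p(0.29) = 104.74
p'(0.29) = -22.33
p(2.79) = -13.80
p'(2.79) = 42.99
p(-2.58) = -18.68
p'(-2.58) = -4.84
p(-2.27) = -13.31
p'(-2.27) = 36.70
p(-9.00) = 16632.00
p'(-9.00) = -8046.00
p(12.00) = 56700.00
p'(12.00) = 19800.00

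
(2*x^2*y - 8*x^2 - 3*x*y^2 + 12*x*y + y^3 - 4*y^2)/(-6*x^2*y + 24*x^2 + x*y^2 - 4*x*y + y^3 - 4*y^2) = (-x + y)/(3*x + y)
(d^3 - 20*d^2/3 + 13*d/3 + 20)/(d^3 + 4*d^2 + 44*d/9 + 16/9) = 3*(d^2 - 8*d + 15)/(3*d^2 + 8*d + 4)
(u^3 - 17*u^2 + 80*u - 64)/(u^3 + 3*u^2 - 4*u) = (u^2 - 16*u + 64)/(u*(u + 4))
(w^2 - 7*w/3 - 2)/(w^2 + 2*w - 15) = (w + 2/3)/(w + 5)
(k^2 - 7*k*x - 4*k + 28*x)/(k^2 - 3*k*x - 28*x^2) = (k - 4)/(k + 4*x)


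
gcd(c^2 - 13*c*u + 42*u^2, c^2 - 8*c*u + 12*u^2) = -c + 6*u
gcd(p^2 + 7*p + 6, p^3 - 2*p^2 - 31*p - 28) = p + 1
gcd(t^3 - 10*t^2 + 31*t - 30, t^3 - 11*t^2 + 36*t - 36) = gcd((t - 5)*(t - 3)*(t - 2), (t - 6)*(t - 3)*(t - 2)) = t^2 - 5*t + 6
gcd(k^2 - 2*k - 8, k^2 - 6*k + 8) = k - 4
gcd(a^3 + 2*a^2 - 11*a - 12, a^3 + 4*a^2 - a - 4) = a^2 + 5*a + 4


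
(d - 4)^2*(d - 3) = d^3 - 11*d^2 + 40*d - 48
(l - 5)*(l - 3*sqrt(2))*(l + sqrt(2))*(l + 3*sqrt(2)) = l^4 - 5*l^3 + sqrt(2)*l^3 - 18*l^2 - 5*sqrt(2)*l^2 - 18*sqrt(2)*l + 90*l + 90*sqrt(2)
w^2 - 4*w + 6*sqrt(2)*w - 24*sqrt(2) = (w - 4)*(w + 6*sqrt(2))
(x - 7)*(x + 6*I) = x^2 - 7*x + 6*I*x - 42*I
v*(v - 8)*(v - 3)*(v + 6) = v^4 - 5*v^3 - 42*v^2 + 144*v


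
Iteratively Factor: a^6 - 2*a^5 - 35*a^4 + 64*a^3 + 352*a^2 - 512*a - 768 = (a + 4)*(a^5 - 6*a^4 - 11*a^3 + 108*a^2 - 80*a - 192) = (a - 3)*(a + 4)*(a^4 - 3*a^3 - 20*a^2 + 48*a + 64) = (a - 3)*(a + 1)*(a + 4)*(a^3 - 4*a^2 - 16*a + 64) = (a - 4)*(a - 3)*(a + 1)*(a + 4)*(a^2 - 16) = (a - 4)^2*(a - 3)*(a + 1)*(a + 4)*(a + 4)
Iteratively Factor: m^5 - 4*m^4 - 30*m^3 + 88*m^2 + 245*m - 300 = (m - 5)*(m^4 + m^3 - 25*m^2 - 37*m + 60) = (m - 5)*(m + 4)*(m^3 - 3*m^2 - 13*m + 15) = (m - 5)*(m - 1)*(m + 4)*(m^2 - 2*m - 15) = (m - 5)*(m - 1)*(m + 3)*(m + 4)*(m - 5)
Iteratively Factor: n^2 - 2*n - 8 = (n - 4)*(n + 2)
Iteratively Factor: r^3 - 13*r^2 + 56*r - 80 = (r - 4)*(r^2 - 9*r + 20) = (r - 4)^2*(r - 5)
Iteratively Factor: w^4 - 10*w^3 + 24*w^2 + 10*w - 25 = (w - 5)*(w^3 - 5*w^2 - w + 5) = (w - 5)*(w + 1)*(w^2 - 6*w + 5) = (w - 5)*(w - 1)*(w + 1)*(w - 5)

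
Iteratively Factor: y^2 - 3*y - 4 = (y - 4)*(y + 1)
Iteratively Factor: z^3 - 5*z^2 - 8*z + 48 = (z + 3)*(z^2 - 8*z + 16) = (z - 4)*(z + 3)*(z - 4)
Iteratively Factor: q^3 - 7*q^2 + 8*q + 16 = (q - 4)*(q^2 - 3*q - 4) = (q - 4)*(q + 1)*(q - 4)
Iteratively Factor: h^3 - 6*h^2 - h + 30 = (h - 5)*(h^2 - h - 6) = (h - 5)*(h - 3)*(h + 2)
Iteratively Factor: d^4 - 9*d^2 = (d + 3)*(d^3 - 3*d^2) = d*(d + 3)*(d^2 - 3*d) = d^2*(d + 3)*(d - 3)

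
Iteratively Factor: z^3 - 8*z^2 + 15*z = (z - 3)*(z^2 - 5*z) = z*(z - 3)*(z - 5)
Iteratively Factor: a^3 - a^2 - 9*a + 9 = (a + 3)*(a^2 - 4*a + 3) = (a - 1)*(a + 3)*(a - 3)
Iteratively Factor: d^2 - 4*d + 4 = (d - 2)*(d - 2)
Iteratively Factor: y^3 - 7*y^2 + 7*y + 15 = (y - 5)*(y^2 - 2*y - 3) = (y - 5)*(y - 3)*(y + 1)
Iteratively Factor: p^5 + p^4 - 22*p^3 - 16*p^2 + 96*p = (p + 4)*(p^4 - 3*p^3 - 10*p^2 + 24*p) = (p + 3)*(p + 4)*(p^3 - 6*p^2 + 8*p) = p*(p + 3)*(p + 4)*(p^2 - 6*p + 8) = p*(p - 2)*(p + 3)*(p + 4)*(p - 4)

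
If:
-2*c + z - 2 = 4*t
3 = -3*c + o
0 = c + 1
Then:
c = -1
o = 0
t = z/4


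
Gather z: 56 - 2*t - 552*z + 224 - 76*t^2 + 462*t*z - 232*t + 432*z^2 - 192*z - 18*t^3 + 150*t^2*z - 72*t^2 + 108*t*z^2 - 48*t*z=-18*t^3 - 148*t^2 - 234*t + z^2*(108*t + 432) + z*(150*t^2 + 414*t - 744) + 280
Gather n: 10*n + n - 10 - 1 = 11*n - 11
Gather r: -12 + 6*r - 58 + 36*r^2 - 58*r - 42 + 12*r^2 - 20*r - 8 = 48*r^2 - 72*r - 120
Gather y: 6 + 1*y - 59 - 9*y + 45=-8*y - 8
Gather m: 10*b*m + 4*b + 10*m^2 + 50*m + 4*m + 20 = 4*b + 10*m^2 + m*(10*b + 54) + 20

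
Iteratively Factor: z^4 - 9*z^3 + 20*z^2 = (z)*(z^3 - 9*z^2 + 20*z) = z*(z - 4)*(z^2 - 5*z) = z^2*(z - 4)*(z - 5)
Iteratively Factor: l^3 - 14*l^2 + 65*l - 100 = (l - 5)*(l^2 - 9*l + 20) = (l - 5)^2*(l - 4)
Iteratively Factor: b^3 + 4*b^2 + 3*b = (b + 1)*(b^2 + 3*b) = b*(b + 1)*(b + 3)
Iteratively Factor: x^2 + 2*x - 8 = (x + 4)*(x - 2)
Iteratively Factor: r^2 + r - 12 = (r - 3)*(r + 4)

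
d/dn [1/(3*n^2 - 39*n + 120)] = (13 - 2*n)/(3*(n^2 - 13*n + 40)^2)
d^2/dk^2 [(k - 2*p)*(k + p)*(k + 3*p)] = 6*k + 4*p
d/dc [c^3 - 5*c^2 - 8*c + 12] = 3*c^2 - 10*c - 8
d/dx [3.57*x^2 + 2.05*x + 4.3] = 7.14*x + 2.05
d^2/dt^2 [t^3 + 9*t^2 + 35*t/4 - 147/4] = 6*t + 18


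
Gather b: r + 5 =r + 5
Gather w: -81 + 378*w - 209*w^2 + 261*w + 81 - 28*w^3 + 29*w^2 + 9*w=-28*w^3 - 180*w^2 + 648*w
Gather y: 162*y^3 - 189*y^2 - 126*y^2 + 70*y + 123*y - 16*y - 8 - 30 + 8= 162*y^3 - 315*y^2 + 177*y - 30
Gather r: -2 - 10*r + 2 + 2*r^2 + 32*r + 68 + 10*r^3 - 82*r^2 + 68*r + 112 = 10*r^3 - 80*r^2 + 90*r + 180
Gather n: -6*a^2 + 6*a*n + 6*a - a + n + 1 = -6*a^2 + 5*a + n*(6*a + 1) + 1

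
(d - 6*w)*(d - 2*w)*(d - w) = d^3 - 9*d^2*w + 20*d*w^2 - 12*w^3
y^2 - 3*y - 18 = (y - 6)*(y + 3)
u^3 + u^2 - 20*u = u*(u - 4)*(u + 5)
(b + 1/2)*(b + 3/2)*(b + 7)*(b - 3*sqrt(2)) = b^4 - 3*sqrt(2)*b^3 + 9*b^3 - 27*sqrt(2)*b^2 + 59*b^2/4 - 177*sqrt(2)*b/4 + 21*b/4 - 63*sqrt(2)/4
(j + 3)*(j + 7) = j^2 + 10*j + 21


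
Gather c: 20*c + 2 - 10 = 20*c - 8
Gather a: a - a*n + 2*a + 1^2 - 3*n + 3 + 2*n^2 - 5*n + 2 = a*(3 - n) + 2*n^2 - 8*n + 6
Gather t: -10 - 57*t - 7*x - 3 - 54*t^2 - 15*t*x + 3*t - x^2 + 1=-54*t^2 + t*(-15*x - 54) - x^2 - 7*x - 12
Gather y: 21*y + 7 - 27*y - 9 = -6*y - 2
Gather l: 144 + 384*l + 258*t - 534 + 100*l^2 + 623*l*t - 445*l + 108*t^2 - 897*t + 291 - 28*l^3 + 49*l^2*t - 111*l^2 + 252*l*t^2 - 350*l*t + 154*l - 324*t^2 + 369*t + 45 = -28*l^3 + l^2*(49*t - 11) + l*(252*t^2 + 273*t + 93) - 216*t^2 - 270*t - 54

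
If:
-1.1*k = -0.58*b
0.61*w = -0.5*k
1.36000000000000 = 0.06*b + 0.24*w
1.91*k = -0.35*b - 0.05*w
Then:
No Solution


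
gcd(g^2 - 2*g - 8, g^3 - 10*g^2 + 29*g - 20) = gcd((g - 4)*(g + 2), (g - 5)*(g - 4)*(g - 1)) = g - 4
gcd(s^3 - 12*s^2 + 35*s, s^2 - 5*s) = s^2 - 5*s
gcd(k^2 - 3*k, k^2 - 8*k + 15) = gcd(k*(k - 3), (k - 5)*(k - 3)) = k - 3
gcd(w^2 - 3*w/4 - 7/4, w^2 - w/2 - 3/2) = w + 1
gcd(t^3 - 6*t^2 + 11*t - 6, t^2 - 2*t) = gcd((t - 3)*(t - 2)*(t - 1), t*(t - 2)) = t - 2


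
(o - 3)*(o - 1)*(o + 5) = o^3 + o^2 - 17*o + 15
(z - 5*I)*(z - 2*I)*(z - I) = z^3 - 8*I*z^2 - 17*z + 10*I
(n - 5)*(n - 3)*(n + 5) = n^3 - 3*n^2 - 25*n + 75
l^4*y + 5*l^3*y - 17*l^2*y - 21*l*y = l*(l - 3)*(l + 7)*(l*y + y)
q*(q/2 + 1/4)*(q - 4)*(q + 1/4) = q^4/2 - 13*q^3/8 - 23*q^2/16 - q/4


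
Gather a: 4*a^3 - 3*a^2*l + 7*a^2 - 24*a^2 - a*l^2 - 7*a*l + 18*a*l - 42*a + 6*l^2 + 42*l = 4*a^3 + a^2*(-3*l - 17) + a*(-l^2 + 11*l - 42) + 6*l^2 + 42*l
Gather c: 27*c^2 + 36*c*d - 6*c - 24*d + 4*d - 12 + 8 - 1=27*c^2 + c*(36*d - 6) - 20*d - 5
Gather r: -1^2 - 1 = -2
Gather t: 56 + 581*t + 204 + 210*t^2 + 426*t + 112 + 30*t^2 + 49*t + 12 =240*t^2 + 1056*t + 384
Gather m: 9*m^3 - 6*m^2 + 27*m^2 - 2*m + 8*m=9*m^3 + 21*m^2 + 6*m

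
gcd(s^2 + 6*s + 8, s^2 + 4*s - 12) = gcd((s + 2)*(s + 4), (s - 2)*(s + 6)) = 1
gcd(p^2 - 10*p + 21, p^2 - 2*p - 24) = 1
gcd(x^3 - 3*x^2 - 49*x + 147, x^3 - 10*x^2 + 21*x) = x^2 - 10*x + 21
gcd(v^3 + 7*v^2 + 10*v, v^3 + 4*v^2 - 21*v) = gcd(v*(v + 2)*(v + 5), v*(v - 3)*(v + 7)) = v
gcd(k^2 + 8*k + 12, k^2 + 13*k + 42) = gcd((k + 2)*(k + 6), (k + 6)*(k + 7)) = k + 6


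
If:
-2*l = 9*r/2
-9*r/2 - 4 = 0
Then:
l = 2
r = -8/9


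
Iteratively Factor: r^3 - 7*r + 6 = (r + 3)*(r^2 - 3*r + 2) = (r - 2)*(r + 3)*(r - 1)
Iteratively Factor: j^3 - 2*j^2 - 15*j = (j - 5)*(j^2 + 3*j) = (j - 5)*(j + 3)*(j)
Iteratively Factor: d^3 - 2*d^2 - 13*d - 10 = (d + 1)*(d^2 - 3*d - 10) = (d - 5)*(d + 1)*(d + 2)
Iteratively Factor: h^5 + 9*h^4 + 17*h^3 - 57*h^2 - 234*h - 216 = (h + 3)*(h^4 + 6*h^3 - h^2 - 54*h - 72) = (h + 3)^2*(h^3 + 3*h^2 - 10*h - 24) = (h + 2)*(h + 3)^2*(h^2 + h - 12) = (h - 3)*(h + 2)*(h + 3)^2*(h + 4)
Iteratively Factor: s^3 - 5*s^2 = (s)*(s^2 - 5*s) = s^2*(s - 5)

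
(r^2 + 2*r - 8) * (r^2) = r^4 + 2*r^3 - 8*r^2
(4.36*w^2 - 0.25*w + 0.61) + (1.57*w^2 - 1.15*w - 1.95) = 5.93*w^2 - 1.4*w - 1.34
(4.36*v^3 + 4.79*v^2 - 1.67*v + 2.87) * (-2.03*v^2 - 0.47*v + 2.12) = -8.8508*v^5 - 11.7729*v^4 + 10.382*v^3 + 5.1136*v^2 - 4.8893*v + 6.0844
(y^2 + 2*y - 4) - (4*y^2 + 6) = -3*y^2 + 2*y - 10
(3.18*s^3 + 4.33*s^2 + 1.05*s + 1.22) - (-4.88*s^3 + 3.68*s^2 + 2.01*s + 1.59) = 8.06*s^3 + 0.65*s^2 - 0.96*s - 0.37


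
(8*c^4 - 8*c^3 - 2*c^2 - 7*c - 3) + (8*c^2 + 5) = 8*c^4 - 8*c^3 + 6*c^2 - 7*c + 2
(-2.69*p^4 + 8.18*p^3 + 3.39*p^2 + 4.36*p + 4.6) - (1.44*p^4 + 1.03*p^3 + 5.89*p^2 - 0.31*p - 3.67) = -4.13*p^4 + 7.15*p^3 - 2.5*p^2 + 4.67*p + 8.27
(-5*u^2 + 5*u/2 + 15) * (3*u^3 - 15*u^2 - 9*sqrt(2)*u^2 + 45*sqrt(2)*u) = -15*u^5 + 45*sqrt(2)*u^4 + 165*u^4/2 - 495*sqrt(2)*u^3/2 + 15*u^3/2 - 225*u^2 - 45*sqrt(2)*u^2/2 + 675*sqrt(2)*u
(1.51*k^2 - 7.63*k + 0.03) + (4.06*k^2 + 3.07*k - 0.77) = 5.57*k^2 - 4.56*k - 0.74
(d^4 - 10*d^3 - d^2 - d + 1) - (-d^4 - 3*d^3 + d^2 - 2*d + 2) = 2*d^4 - 7*d^3 - 2*d^2 + d - 1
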